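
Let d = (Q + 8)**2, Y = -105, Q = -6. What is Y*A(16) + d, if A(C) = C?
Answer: -1676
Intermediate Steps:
d = 4 (d = (-6 + 8)**2 = 2**2 = 4)
Y*A(16) + d = -105*16 + 4 = -1680 + 4 = -1676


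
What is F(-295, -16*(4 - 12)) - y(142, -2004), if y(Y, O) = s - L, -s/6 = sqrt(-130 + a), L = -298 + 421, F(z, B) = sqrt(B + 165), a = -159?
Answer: 123 + sqrt(293) + 102*I ≈ 140.12 + 102.0*I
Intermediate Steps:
F(z, B) = sqrt(165 + B)
L = 123
s = -102*I (s = -6*sqrt(-130 - 159) = -102*I ≈ -102.0*I)
y(Y, O) = -123 - 102*I (y(Y, O) = -102*I - 1*123 = -102*I - 123 = -123 - 102*I)
F(-295, -16*(4 - 12)) - y(142, -2004) = sqrt(165 - 16*(4 - 12)) - (-123 - 102*I) = sqrt(165 - 16*(-8)) + (123 + 102*I) = sqrt(165 + 128) + (123 + 102*I) = sqrt(293) + (123 + 102*I) = 123 + sqrt(293) + 102*I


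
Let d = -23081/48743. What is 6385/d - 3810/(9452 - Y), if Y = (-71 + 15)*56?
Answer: -652962723825/48423938 ≈ -13484.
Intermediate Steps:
Y = -3136 (Y = -56*56 = -3136)
d = -23081/48743 (d = -23081*1/48743 = -23081/48743 ≈ -0.47352)
6385/d - 3810/(9452 - Y) = 6385/(-23081/48743) - 3810/(9452 - 1*(-3136)) = 6385*(-48743/23081) - 3810/(9452 + 3136) = -311224055/23081 - 3810/12588 = -311224055/23081 - 3810*1/12588 = -311224055/23081 - 635/2098 = -652962723825/48423938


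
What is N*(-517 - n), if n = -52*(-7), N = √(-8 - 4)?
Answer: -1762*I*√3 ≈ -3051.9*I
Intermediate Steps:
N = 2*I*√3 (N = √(-12) = 2*I*√3 ≈ 3.4641*I)
n = 364
N*(-517 - n) = (2*I*√3)*(-517 - 1*364) = (2*I*√3)*(-517 - 364) = (2*I*√3)*(-881) = -1762*I*√3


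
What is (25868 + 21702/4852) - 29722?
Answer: -9338953/2426 ≈ -3849.5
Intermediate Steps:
(25868 + 21702/4852) - 29722 = (25868 + 21702*(1/4852)) - 29722 = (25868 + 10851/2426) - 29722 = 62766619/2426 - 29722 = -9338953/2426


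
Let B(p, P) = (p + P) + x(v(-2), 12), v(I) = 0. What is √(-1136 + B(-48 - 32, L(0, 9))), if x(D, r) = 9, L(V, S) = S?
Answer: I*√1198 ≈ 34.612*I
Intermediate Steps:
B(p, P) = 9 + P + p (B(p, P) = (p + P) + 9 = (P + p) + 9 = 9 + P + p)
√(-1136 + B(-48 - 32, L(0, 9))) = √(-1136 + (9 + 9 + (-48 - 32))) = √(-1136 + (9 + 9 - 80)) = √(-1136 - 62) = √(-1198) = I*√1198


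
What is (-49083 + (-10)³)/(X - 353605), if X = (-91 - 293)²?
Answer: 50083/206149 ≈ 0.24295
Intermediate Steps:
X = 147456 (X = (-384)² = 147456)
(-49083 + (-10)³)/(X - 353605) = (-49083 + (-10)³)/(147456 - 353605) = (-49083 - 1000)/(-206149) = -50083*(-1/206149) = 50083/206149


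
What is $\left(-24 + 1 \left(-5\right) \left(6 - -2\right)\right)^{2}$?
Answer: $4096$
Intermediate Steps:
$\left(-24 + 1 \left(-5\right) \left(6 - -2\right)\right)^{2} = \left(-24 - 5 \left(6 + 2\right)\right)^{2} = \left(-24 - 40\right)^{2} = \left(-64\right)^{2} = 4096$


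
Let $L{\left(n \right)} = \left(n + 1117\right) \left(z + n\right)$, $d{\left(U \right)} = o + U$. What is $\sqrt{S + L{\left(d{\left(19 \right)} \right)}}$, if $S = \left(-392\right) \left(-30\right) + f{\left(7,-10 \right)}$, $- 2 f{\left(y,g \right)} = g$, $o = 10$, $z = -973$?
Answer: $i \sqrt{1070059} \approx 1034.4 i$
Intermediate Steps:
$f{\left(y,g \right)} = - \frac{g}{2}$
$d{\left(U \right)} = 10 + U$
$S = 11765$ ($S = \left(-392\right) \left(-30\right) - -5 = 11760 + 5 = 11765$)
$L{\left(n \right)} = \left(-973 + n\right) \left(1117 + n\right)$ ($L{\left(n \right)} = \left(n + 1117\right) \left(-973 + n\right) = \left(1117 + n\right) \left(-973 + n\right) = \left(-973 + n\right) \left(1117 + n\right)$)
$\sqrt{S + L{\left(d{\left(19 \right)} \right)}} = \sqrt{11765 + \left(-1086841 + \left(10 + 19\right)^{2} + 144 \left(10 + 19\right)\right)} = \sqrt{11765 + \left(-1086841 + 29^{2} + 144 \cdot 29\right)} = \sqrt{11765 + \left(-1086841 + 841 + 4176\right)} = \sqrt{11765 - 1081824} = \sqrt{-1070059} = i \sqrt{1070059}$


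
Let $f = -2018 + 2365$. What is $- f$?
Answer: $-347$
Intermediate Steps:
$f = 347$
$- f = \left(-1\right) 347 = -347$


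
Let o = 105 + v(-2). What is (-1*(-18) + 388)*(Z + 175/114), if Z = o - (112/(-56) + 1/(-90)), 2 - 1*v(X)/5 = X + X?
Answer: 48093542/855 ≈ 56250.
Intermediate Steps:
v(X) = 10 - 10*X (v(X) = 10 - 5*(X + X) = 10 - 10*X)
o = 135 (o = 105 + (10 - 10*(-2)) = 105 + (10 + 20) = 105 + 30 = 135)
Z = 12331/90 (Z = 135 - (112/(-56) + 1/(-90)) = 135 - (112*(-1/56) + 1*(-1/90)) = 135 - (-2 - 1/90) = 135 - 1*(-181/90) = 135 + 181/90 = 12331/90 ≈ 137.01)
(-1*(-18) + 388)*(Z + 175/114) = (-1*(-18) + 388)*(12331/90 + 175/114) = (18 + 388)*(12331/90 + 175*(1/114)) = 406*(12331/90 + 175/114) = 406*(118457/855) = 48093542/855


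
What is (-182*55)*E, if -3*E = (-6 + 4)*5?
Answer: -100100/3 ≈ -33367.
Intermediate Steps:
E = 10/3 (E = -(-6 + 4)*5/3 = -(-2)*5/3 = -⅓*(-10) = 10/3 ≈ 3.3333)
(-182*55)*E = -182*55*(10/3) = -10010*10/3 = -100100/3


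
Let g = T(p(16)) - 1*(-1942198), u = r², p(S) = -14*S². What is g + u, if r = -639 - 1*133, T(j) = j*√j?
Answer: 2538182 - 57344*I*√14 ≈ 2.5382e+6 - 2.1456e+5*I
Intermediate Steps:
T(j) = j^(3/2)
r = -772 (r = -639 - 133 = -772)
u = 595984 (u = (-772)² = 595984)
g = 1942198 - 57344*I*√14 (g = (-14*16²)^(3/2) - 1*(-1942198) = (-14*256)^(3/2) + 1942198 = (-3584)^(3/2) + 1942198 = -57344*I*√14 + 1942198 = 1942198 - 57344*I*√14 ≈ 1.9422e+6 - 2.1456e+5*I)
g + u = (1942198 - 57344*I*√14) + 595984 = 2538182 - 57344*I*√14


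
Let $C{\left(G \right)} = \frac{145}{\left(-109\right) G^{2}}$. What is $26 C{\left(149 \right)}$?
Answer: $- \frac{3770}{2419909} \approx -0.0015579$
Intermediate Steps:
$C{\left(G \right)} = - \frac{145}{109 G^{2}}$ ($C{\left(G \right)} = 145 \left(- \frac{1}{109 G^{2}}\right) = - \frac{145}{109 G^{2}}$)
$26 C{\left(149 \right)} = 26 \left(- \frac{145}{109 \cdot 22201}\right) = 26 \left(\left(- \frac{145}{109}\right) \frac{1}{22201}\right) = 26 \left(- \frac{145}{2419909}\right) = - \frac{3770}{2419909}$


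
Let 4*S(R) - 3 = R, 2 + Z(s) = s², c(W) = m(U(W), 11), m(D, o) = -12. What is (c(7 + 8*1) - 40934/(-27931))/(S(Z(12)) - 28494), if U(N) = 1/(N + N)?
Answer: 1176952/3179413661 ≈ 0.00037018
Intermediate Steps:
U(N) = 1/(2*N)
c(W) = -12
Z(s) = -2 + s²
S(R) = ¾ + R/4
(c(7 + 8*1) - 40934/(-27931))/(S(Z(12)) - 28494) = (-12 - 40934/(-27931))/((¾ + (-2 + 12²)/4) - 28494) = (-12 - 40934*(-1/27931))/((¾ + (-2 + 144)/4) - 28494) = (-12 + 40934/27931)/((¾ + (¼)*142) - 28494) = -294238/(27931*((¾ + 71/2) - 28494)) = -294238/(27931*(145/4 - 28494)) = -294238/(27931*(-113831/4)) = -294238/27931*(-4/113831) = 1176952/3179413661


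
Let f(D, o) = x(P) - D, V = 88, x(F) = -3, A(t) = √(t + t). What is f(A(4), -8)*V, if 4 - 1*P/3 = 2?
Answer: -264 - 176*√2 ≈ -512.90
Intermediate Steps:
P = 6 (P = 12 - 3*2 = 12 - 6 = 6)
A(t) = √2*√t (A(t) = √(2*t) = √2*√t)
f(D, o) = -3 - D
f(A(4), -8)*V = (-3 - √2*√4)*88 = (-3 - √2*2)*88 = (-3 - 2*√2)*88 = -264 - 176*√2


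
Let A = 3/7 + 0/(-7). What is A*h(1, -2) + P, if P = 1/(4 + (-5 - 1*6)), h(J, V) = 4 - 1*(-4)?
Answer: 23/7 ≈ 3.2857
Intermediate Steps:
A = 3/7 (A = 3*(⅐) + 0*(-⅐) = 3/7 + 0 = 3/7 ≈ 0.42857)
h(J, V) = 8 (h(J, V) = 4 + 4 = 8)
P = -⅐ (P = 1/(4 + (-5 - 6)) = 1/(4 - 11) = 1/(-7) = -⅐ ≈ -0.14286)
A*h(1, -2) + P = (3/7)*8 - ⅐ = 24/7 - ⅐ = 23/7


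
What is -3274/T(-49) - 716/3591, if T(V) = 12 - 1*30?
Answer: 652447/3591 ≈ 181.69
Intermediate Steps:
T(V) = -18 (T(V) = 12 - 30 = -18)
-3274/T(-49) - 716/3591 = -3274/(-18) - 716/3591 = -3274*(-1/18) - 716*1/3591 = 1637/9 - 716/3591 = 652447/3591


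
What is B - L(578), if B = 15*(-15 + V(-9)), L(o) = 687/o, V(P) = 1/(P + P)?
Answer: -196828/867 ≈ -227.02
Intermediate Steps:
V(P) = 1/(2*P)
B = -1355/6 (B = 15*(-15 + (½)/(-9)) = 15*(-15 + (½)*(-⅑)) = 15*(-15 - 1/18) = 15*(-271/18) = -1355/6 ≈ -225.83)
B - L(578) = -1355/6 - 687/578 = -196828/867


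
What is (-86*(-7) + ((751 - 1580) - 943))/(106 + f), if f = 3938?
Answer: -195/674 ≈ -0.28932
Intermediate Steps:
(-86*(-7) + ((751 - 1580) - 943))/(106 + f) = (-86*(-7) + ((751 - 1580) - 943))/(106 + 3938) = (602 + (-829 - 943))/4044 = (602 - 1772)*(1/4044) = -1170*1/4044 = -195/674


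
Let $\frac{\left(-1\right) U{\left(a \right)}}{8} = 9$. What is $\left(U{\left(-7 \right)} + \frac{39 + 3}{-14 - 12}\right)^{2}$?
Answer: $\frac{915849}{169} \approx 5419.2$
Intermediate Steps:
$U{\left(a \right)} = -72$ ($U{\left(a \right)} = \left(-8\right) 9 = -72$)
$\left(U{\left(-7 \right)} + \frac{39 + 3}{-14 - 12}\right)^{2} = \left(-72 + \frac{39 + 3}{-14 - 12}\right)^{2} = \left(-72 + \frac{42}{-26}\right)^{2} = \left(-72 + 42 \left(- \frac{1}{26}\right)\right)^{2} = \left(-72 - \frac{21}{13}\right)^{2} = \left(- \frac{957}{13}\right)^{2} = \frac{915849}{169}$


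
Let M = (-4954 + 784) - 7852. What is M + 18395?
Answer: 6373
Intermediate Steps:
M = -12022 (M = -4170 - 7852 = -12022)
M + 18395 = -12022 + 18395 = 6373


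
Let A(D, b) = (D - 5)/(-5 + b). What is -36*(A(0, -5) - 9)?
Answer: 306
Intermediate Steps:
A(D, b) = (-5 + D)/(-5 + b)
-36*(A(0, -5) - 9) = -36*((-5 + 0)/(-5 - 5) - 9) = -36*(-5/(-10) - 9) = -36*(-⅒*(-5) - 9) = -36*(½ - 9) = -36*(-17/2) = 306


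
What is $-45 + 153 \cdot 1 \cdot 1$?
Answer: $108$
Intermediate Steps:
$-45 + 153 \cdot 1 \cdot 1 = -45 + 153 \cdot 1 = -45 + 153 = 108$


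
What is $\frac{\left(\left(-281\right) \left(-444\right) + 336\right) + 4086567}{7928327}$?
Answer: $\frac{4211667}{7928327} \approx 0.53122$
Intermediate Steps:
$\frac{\left(\left(-281\right) \left(-444\right) + 336\right) + 4086567}{7928327} = \left(\left(124764 + 336\right) + 4086567\right) \frac{1}{7928327} = \left(125100 + 4086567\right) \frac{1}{7928327} = 4211667 \cdot \frac{1}{7928327} = \frac{4211667}{7928327}$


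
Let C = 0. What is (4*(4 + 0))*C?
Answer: 0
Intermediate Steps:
(4*(4 + 0))*C = (4*(4 + 0))*0 = (4*4)*0 = 16*0 = 0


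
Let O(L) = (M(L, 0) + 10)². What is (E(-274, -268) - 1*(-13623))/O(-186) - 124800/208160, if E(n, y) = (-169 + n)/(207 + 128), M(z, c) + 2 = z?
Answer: -1171112669/6904498070 ≈ -0.16962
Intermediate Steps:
M(z, c) = -2 + z
E(n, y) = -169/335 + n/335 (E(n, y) = (-169 + n)/335 = (-169 + n)*(1/335) = -169/335 + n/335)
O(L) = (8 + L)² (O(L) = ((-2 + L) + 10)² = (8 + L)²)
(E(-274, -268) - 1*(-13623))/O(-186) - 124800/208160 = ((-169/335 + (1/335)*(-274)) - 1*(-13623))/((8 - 186)²) - 124800/208160 = ((-169/335 - 274/335) + 13623)/((-178)²) - 124800*1/208160 = (-443/335 + 13623)/31684 - 780/1301 = (4563262/335)*(1/31684) - 780/1301 = 2281631/5307070 - 780/1301 = -1171112669/6904498070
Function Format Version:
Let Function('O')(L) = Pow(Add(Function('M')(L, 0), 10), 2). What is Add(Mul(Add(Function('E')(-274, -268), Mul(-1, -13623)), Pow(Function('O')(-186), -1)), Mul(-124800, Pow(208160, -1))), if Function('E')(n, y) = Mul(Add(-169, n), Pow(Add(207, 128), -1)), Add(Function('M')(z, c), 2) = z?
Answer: Rational(-1171112669, 6904498070) ≈ -0.16962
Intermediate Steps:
Function('M')(z, c) = Add(-2, z)
Function('E')(n, y) = Add(Rational(-169, 335), Mul(Rational(1, 335), n)) (Function('E')(n, y) = Mul(Add(-169, n), Pow(335, -1)) = Mul(Add(-169, n), Rational(1, 335)) = Add(Rational(-169, 335), Mul(Rational(1, 335), n)))
Function('O')(L) = Pow(Add(8, L), 2) (Function('O')(L) = Pow(Add(Add(-2, L), 10), 2) = Pow(Add(8, L), 2))
Add(Mul(Add(Function('E')(-274, -268), Mul(-1, -13623)), Pow(Function('O')(-186), -1)), Mul(-124800, Pow(208160, -1))) = Add(Mul(Add(Add(Rational(-169, 335), Mul(Rational(1, 335), -274)), Mul(-1, -13623)), Pow(Pow(Add(8, -186), 2), -1)), Mul(-124800, Pow(208160, -1))) = Add(Mul(Add(Add(Rational(-169, 335), Rational(-274, 335)), 13623), Pow(Pow(-178, 2), -1)), Mul(-124800, Rational(1, 208160))) = Add(Mul(Add(Rational(-443, 335), 13623), Pow(31684, -1)), Rational(-780, 1301)) = Add(Mul(Rational(4563262, 335), Rational(1, 31684)), Rational(-780, 1301)) = Add(Rational(2281631, 5307070), Rational(-780, 1301)) = Rational(-1171112669, 6904498070)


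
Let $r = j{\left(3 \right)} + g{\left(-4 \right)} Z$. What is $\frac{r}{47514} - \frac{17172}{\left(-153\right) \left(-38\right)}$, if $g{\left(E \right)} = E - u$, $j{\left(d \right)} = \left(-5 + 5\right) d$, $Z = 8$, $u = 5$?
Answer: $- \frac{7558602}{2557837} \approx -2.9551$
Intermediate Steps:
$j{\left(d \right)} = 0$ ($j{\left(d \right)} = 0 d = 0$)
$g{\left(E \right)} = -5 + E$ ($g{\left(E \right)} = E - 5 = -5 + E$)
$r = -72$ ($r = 0 + \left(-5 - 4\right) 8 = 0 - 72 = -72$)
$\frac{r}{47514} - \frac{17172}{\left(-153\right) \left(-38\right)} = - \frac{72}{47514} - \frac{17172}{\left(-153\right) \left(-38\right)} = \left(-72\right) \frac{1}{47514} - \frac{17172}{5814} = - \frac{12}{7919} - \frac{954}{323} = - \frac{7558602}{2557837}$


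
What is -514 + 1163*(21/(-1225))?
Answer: -93439/175 ≈ -533.94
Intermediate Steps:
-514 + 1163*(21/(-1225)) = -514 + 1163*(21*(-1/1225)) = -514 + 1163*(-3/175) = -514 - 3489/175 = -93439/175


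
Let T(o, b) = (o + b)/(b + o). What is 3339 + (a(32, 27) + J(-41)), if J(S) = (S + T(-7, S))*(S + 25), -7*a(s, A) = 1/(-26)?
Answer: 724179/182 ≈ 3979.0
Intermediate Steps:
T(o, b) = 1 (T(o, b) = (b + o)/(b + o) = 1)
a(s, A) = 1/182 (a(s, A) = -1/7/(-26) = -1/7*(-1/26) = 1/182)
J(S) = (1 + S)*(25 + S) (J(S) = (S + 1)*(S + 25) = (1 + S)*(25 + S))
3339 + (a(32, 27) + J(-41)) = 3339 + (1/182 + (25 + (-41)**2 + 26*(-41))) = 3339 + (1/182 + (25 + 1681 - 1066)) = 3339 + (1/182 + 640) = 3339 + 116481/182 = 724179/182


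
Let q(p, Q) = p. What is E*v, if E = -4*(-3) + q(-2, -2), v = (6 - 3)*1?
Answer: 30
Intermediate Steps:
v = 3 (v = 3*1 = 3)
E = 10 (E = -4*(-3) - 2 = 12 - 2 = 10)
E*v = 10*3 = 30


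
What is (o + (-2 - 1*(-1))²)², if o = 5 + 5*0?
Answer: 36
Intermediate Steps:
o = 5 (o = 5 + 0 = 5)
(o + (-2 - 1*(-1))²)² = (5 + (-2 - 1*(-1))²)² = (5 + (-2 + 1)²)² = (5 + (-1)²)² = (5 + 1)² = 6² = 36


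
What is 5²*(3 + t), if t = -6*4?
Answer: -525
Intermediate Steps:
t = -24
5²*(3 + t) = 5²*(3 - 24) = 25*(-21) = -525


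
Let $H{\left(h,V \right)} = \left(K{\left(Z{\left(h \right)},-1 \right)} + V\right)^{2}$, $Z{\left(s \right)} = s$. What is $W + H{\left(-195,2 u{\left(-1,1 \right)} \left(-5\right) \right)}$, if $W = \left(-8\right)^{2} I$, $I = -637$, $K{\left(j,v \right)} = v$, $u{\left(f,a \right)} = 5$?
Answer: $-38167$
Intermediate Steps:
$W = -40768$ ($W = \left(-8\right)^{2} \left(-637\right) = 64 \left(-637\right) = -40768$)
$H{\left(h,V \right)} = \left(-1 + V\right)^{2}$
$W + H{\left(-195,2 u{\left(-1,1 \right)} \left(-5\right) \right)} = -40768 + \left(-1 + 2 \cdot 5 \left(-5\right)\right)^{2} = -40768 + \left(-1 + 10 \left(-5\right)\right)^{2} = -40768 + \left(-1 - 50\right)^{2} = -40768 + \left(-51\right)^{2} = -40768 + 2601 = -38167$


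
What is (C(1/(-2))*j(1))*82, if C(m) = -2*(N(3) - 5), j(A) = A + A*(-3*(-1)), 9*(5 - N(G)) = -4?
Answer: -2624/9 ≈ -291.56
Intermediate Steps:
N(G) = 49/9 (N(G) = 5 - 1/9*(-4) = 5 + 4/9 = 49/9)
j(A) = 4*A (j(A) = A + A*3 = A + 3*A = 4*A)
C(m) = -8/9 (C(m) = -2*(49/9 - 5) = -2*4/9 = -8/9)
(C(1/(-2))*j(1))*82 = -32/9*82 = -2624/9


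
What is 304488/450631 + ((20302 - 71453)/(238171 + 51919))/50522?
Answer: 4462530844059959/6604415030924380 ≈ 0.67569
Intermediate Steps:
304488/450631 + ((20302 - 71453)/(238171 + 51919))/50522 = 304488*(1/450631) - 51151/290090*(1/50522) = 304488/450631 - 51151*1/290090*(1/50522) = 304488/450631 - 51151/290090*1/50522 = 304488/450631 - 51151/14655926980 = 4462530844059959/6604415030924380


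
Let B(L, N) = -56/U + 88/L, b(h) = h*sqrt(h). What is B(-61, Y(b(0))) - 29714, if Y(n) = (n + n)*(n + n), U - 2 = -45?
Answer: -77940190/2623 ≈ -29714.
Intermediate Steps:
U = -43 (U = 2 - 45 = -43)
b(h) = h**(3/2)
Y(n) = 4*n**2 (Y(n) = (2*n)*(2*n) = 4*n**2)
B(L, N) = 56/43 + 88/L (B(L, N) = -56/(-43) + 88/L = -56*(-1/43) + 88/L = 56/43 + 88/L)
B(-61, Y(b(0))) - 29714 = (56/43 + 88/(-61)) - 29714 = (56/43 + 88*(-1/61)) - 29714 = (56/43 - 88/61) - 29714 = -368/2623 - 29714 = -77940190/2623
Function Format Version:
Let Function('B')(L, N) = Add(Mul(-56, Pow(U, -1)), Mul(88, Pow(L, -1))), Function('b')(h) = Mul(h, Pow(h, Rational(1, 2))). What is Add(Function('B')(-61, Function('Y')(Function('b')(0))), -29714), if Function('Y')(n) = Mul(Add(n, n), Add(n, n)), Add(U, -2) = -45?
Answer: Rational(-77940190, 2623) ≈ -29714.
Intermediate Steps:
U = -43 (U = Add(2, -45) = -43)
Function('b')(h) = Pow(h, Rational(3, 2))
Function('Y')(n) = Mul(4, Pow(n, 2)) (Function('Y')(n) = Mul(Mul(2, n), Mul(2, n)) = Mul(4, Pow(n, 2)))
Function('B')(L, N) = Add(Rational(56, 43), Mul(88, Pow(L, -1))) (Function('B')(L, N) = Add(Mul(-56, Pow(-43, -1)), Mul(88, Pow(L, -1))) = Add(Mul(-56, Rational(-1, 43)), Mul(88, Pow(L, -1))) = Add(Rational(56, 43), Mul(88, Pow(L, -1))))
Add(Function('B')(-61, Function('Y')(Function('b')(0))), -29714) = Add(Add(Rational(56, 43), Mul(88, Pow(-61, -1))), -29714) = Add(Add(Rational(56, 43), Mul(88, Rational(-1, 61))), -29714) = Add(Add(Rational(56, 43), Rational(-88, 61)), -29714) = Add(Rational(-368, 2623), -29714) = Rational(-77940190, 2623)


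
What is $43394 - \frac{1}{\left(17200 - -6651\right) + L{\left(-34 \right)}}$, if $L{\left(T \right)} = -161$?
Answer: $\frac{1028003859}{23690} \approx 43394.0$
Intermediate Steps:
$43394 - \frac{1}{\left(17200 - -6651\right) + L{\left(-34 \right)}} = 43394 - \frac{1}{\left(17200 - -6651\right) - 161} = 43394 - \frac{1}{\left(17200 + 6651\right) - 161} = 43394 - \frac{1}{23851 - 161} = 43394 - \frac{1}{23690} = \frac{1028003859}{23690}$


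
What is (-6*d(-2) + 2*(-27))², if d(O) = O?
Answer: 1764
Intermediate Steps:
(-6*d(-2) + 2*(-27))² = (-6*(-2) + 2*(-27))² = (12 - 54)² = (-42)² = 1764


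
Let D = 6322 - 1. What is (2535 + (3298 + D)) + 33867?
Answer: 46021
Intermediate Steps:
D = 6321
(2535 + (3298 + D)) + 33867 = (2535 + (3298 + 6321)) + 33867 = (2535 + 9619) + 33867 = 12154 + 33867 = 46021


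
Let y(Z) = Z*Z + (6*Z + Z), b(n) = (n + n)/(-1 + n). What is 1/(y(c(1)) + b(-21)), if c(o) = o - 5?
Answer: -11/111 ≈ -0.099099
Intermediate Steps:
c(o) = -5 + o
b(n) = 2*n/(-1 + n) (b(n) = (2*n)/(-1 + n) = 2*n/(-1 + n))
y(Z) = Z**2 + 7*Z
1/(y(c(1)) + b(-21)) = 1/((-5 + 1)*(7 + (-5 + 1)) + 2*(-21)/(-1 - 21)) = 1/(-4*(7 - 4) + 2*(-21)/(-22)) = 1/(-4*3 + 2*(-21)*(-1/22)) = 1/(-12 + 21/11) = 1/(-111/11) = -11/111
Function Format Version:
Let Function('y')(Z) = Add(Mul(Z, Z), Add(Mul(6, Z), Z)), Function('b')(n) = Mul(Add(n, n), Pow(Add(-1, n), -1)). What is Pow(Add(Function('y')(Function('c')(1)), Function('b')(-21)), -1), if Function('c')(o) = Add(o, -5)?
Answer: Rational(-11, 111) ≈ -0.099099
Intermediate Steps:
Function('c')(o) = Add(-5, o)
Function('b')(n) = Mul(2, n, Pow(Add(-1, n), -1)) (Function('b')(n) = Mul(Mul(2, n), Pow(Add(-1, n), -1)) = Mul(2, n, Pow(Add(-1, n), -1)))
Function('y')(Z) = Add(Pow(Z, 2), Mul(7, Z))
Pow(Add(Function('y')(Function('c')(1)), Function('b')(-21)), -1) = Pow(Add(Mul(Add(-5, 1), Add(7, Add(-5, 1))), Mul(2, -21, Pow(Add(-1, -21), -1))), -1) = Pow(Add(Mul(-4, Add(7, -4)), Mul(2, -21, Pow(-22, -1))), -1) = Pow(Add(Mul(-4, 3), Mul(2, -21, Rational(-1, 22))), -1) = Pow(Add(-12, Rational(21, 11)), -1) = Pow(Rational(-111, 11), -1) = Rational(-11, 111)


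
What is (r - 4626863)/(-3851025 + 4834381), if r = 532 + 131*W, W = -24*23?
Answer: -4698643/983356 ≈ -4.7782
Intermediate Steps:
W = -552
r = -71780 (r = 532 + 131*(-552) = 532 - 72312 = -71780)
(r - 4626863)/(-3851025 + 4834381) = (-71780 - 4626863)/(-3851025 + 4834381) = -4698643/983356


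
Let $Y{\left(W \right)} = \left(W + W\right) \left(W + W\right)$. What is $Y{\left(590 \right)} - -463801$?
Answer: $1856201$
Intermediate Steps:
$Y{\left(W \right)} = 4 W^{2}$ ($Y{\left(W \right)} = 2 W 2 W = 4 W^{2}$)
$Y{\left(590 \right)} - -463801 = 4 \cdot 590^{2} - -463801 = 4 \cdot 348100 + 463801 = 1392400 + 463801 = 1856201$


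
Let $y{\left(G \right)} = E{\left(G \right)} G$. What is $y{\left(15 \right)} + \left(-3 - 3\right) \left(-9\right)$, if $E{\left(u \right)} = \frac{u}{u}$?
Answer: $69$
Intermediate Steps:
$E{\left(u \right)} = 1$
$y{\left(G \right)} = G$ ($y{\left(G \right)} = 1 G = G$)
$y{\left(15 \right)} + \left(-3 - 3\right) \left(-9\right) = 15 + \left(-3 - 3\right) \left(-9\right) = 15 - -54 = 15 + 54 = 69$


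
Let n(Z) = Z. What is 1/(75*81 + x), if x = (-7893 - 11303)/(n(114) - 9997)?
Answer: 9883/60058421 ≈ 0.00016456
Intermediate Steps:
x = 19196/9883 (x = (-7893 - 11303)/(114 - 9997) = -19196/(-9883) = -19196*(-1/9883) = 19196/9883 ≈ 1.9423)
1/(75*81 + x) = 1/(75*81 + 19196/9883) = 1/(6075 + 19196/9883) = 1/(60058421/9883) = 9883/60058421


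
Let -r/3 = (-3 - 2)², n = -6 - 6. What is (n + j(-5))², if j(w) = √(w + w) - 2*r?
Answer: (138 + I*√10)² ≈ 19034.0 + 872.79*I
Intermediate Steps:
n = -12
r = -75 (r = -3*(-3 - 2)² = -3*(-5)² = -3*25 = -75)
j(w) = 150 + √2*√w (j(w) = √(w + w) - 2*(-75) = √(2*w) + 150 = √2*√w + 150 = 150 + √2*√w)
(n + j(-5))² = (-12 + (150 + √2*√(-5)))² = (-12 + (150 + √2*(I*√5)))² = (-12 + (150 + I*√10))² = (138 + I*√10)²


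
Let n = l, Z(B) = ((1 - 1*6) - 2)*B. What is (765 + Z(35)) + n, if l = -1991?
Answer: -1471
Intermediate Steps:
Z(B) = -7*B (Z(B) = ((1 - 6) - 2)*B = (-5 - 2)*B = -7*B)
n = -1991
(765 + Z(35)) + n = (765 - 7*35) - 1991 = (765 - 245) - 1991 = 520 - 1991 = -1471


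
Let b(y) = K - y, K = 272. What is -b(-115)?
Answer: -387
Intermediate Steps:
b(y) = 272 - y
-b(-115) = -(272 - 1*(-115)) = -(272 + 115) = -1*387 = -387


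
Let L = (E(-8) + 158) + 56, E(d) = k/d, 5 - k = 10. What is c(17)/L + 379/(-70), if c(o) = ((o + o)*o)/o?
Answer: -37159/7070 ≈ -5.2559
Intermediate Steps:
k = -5 (k = 5 - 1*10 = 5 - 10 = -5)
E(d) = -5/d
L = 1717/8 (L = (-5/(-8) + 158) + 56 = (-5*(-1/8) + 158) + 56 = (5/8 + 158) + 56 = 1269/8 + 56 = 1717/8 ≈ 214.63)
c(o) = 2*o (c(o) = ((2*o)*o)/o = (2*o**2)/o = 2*o)
c(17)/L + 379/(-70) = (2*17)/(1717/8) + 379/(-70) = 34*(8/1717) + 379*(-1/70) = 16/101 - 379/70 = -37159/7070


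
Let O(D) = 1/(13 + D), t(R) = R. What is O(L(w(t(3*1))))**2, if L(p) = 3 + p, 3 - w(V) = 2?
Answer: 1/289 ≈ 0.0034602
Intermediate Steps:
w(V) = 1 (w(V) = 3 - 1*2 = 3 - 2 = 1)
O(L(w(t(3*1))))**2 = (1/(13 + (3 + 1)))**2 = (1/(13 + 4))**2 = (1/17)**2 = 1/289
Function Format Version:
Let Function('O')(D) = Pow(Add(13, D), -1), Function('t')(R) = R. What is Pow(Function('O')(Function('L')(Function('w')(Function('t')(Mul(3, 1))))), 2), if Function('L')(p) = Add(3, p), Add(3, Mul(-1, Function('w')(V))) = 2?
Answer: Rational(1, 289) ≈ 0.0034602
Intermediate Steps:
Function('w')(V) = 1 (Function('w')(V) = Add(3, Mul(-1, 2)) = Add(3, -2) = 1)
Pow(Function('O')(Function('L')(Function('w')(Function('t')(Mul(3, 1))))), 2) = Pow(Pow(Add(13, Add(3, 1)), -1), 2) = Pow(Pow(Add(13, 4), -1), 2) = Pow(Pow(17, -1), 2) = Pow(Rational(1, 17), 2) = Rational(1, 289)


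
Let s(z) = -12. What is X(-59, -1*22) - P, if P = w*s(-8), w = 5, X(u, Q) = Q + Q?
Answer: 16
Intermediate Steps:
X(u, Q) = 2*Q
P = -60 (P = 5*(-12) = -60)
X(-59, -1*22) - P = 2*(-1*22) - 1*(-60) = 2*(-22) + 60 = -44 + 60 = 16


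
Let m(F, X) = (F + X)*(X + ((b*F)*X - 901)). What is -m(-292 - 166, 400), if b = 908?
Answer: -9648073858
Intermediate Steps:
m(F, X) = (F + X)*(-901 + X + 908*F*X) (m(F, X) = (F + X)*(X + ((908*F)*X - 901)) = (F + X)*(X + (908*F*X - 901)) = (F + X)*(X + (-901 + 908*F*X)) = (F + X)*(-901 + X + 908*F*X))
-m(-292 - 166, 400) = -(400² - 901*(-292 - 166) - 901*400 + (-292 - 166)*400 + 908*(-292 - 166)*400² + 908*400*(-292 - 166)²) = -(160000 - 901*(-458) - 360400 - 458*400 + 908*(-458)*160000 + 908*400*(-458)²) = -(160000 + 412658 - 360400 - 183200 - 66538240000 + 908*400*209764) = -(160000 + 412658 - 360400 - 183200 - 66538240000 + 76186284800) = -1*9648073858 = -9648073858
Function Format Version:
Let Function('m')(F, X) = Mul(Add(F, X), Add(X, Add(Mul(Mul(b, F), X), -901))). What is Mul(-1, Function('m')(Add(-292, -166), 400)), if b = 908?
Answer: -9648073858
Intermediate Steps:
Function('m')(F, X) = Mul(Add(F, X), Add(-901, X, Mul(908, F, X))) (Function('m')(F, X) = Mul(Add(F, X), Add(X, Add(Mul(Mul(908, F), X), -901))) = Mul(Add(F, X), Add(X, Add(Mul(908, F, X), -901))) = Mul(Add(F, X), Add(X, Add(-901, Mul(908, F, X)))) = Mul(Add(F, X), Add(-901, X, Mul(908, F, X))))
Mul(-1, Function('m')(Add(-292, -166), 400)) = Mul(-1, Add(Pow(400, 2), Mul(-901, Add(-292, -166)), Mul(-901, 400), Mul(Add(-292, -166), 400), Mul(908, Add(-292, -166), Pow(400, 2)), Mul(908, 400, Pow(Add(-292, -166), 2)))) = Mul(-1, Add(160000, Mul(-901, -458), -360400, Mul(-458, 400), Mul(908, -458, 160000), Mul(908, 400, Pow(-458, 2)))) = Mul(-1, Add(160000, 412658, -360400, -183200, -66538240000, Mul(908, 400, 209764))) = Mul(-1, Add(160000, 412658, -360400, -183200, -66538240000, 76186284800)) = Mul(-1, 9648073858) = -9648073858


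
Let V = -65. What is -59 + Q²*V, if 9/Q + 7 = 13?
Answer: -821/4 ≈ -205.25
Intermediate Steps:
Q = 3/2 (Q = 9/(-7 + 13) = 9/6 = 9*(⅙) = 3/2 ≈ 1.5000)
-59 + Q²*V = -59 + (3/2)²*(-65) = -59 + (9/4)*(-65) = -59 - 585/4 = -821/4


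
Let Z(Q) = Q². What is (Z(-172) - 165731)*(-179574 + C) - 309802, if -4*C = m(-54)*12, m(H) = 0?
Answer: 24448151576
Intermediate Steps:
C = 0 (C = -0*12 = -¼*0 = 0)
(Z(-172) - 165731)*(-179574 + C) - 309802 = ((-172)² - 165731)*(-179574 + 0) - 309802 = (29584 - 165731)*(-179574) - 309802 = -136147*(-179574) - 309802 = 24448461378 - 309802 = 24448151576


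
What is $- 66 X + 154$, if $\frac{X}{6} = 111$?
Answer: $-43802$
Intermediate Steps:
$X = 666$ ($X = 6 \cdot 111 = 666$)
$- 66 X + 154 = \left(-66\right) 666 + 154 = -43956 + 154 = -43802$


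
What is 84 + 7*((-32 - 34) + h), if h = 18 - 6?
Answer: -294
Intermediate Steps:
h = 12
84 + 7*((-32 - 34) + h) = 84 + 7*((-32 - 34) + 12) = 84 + 7*(-66 + 12) = 84 + 7*(-54) = 84 - 378 = -294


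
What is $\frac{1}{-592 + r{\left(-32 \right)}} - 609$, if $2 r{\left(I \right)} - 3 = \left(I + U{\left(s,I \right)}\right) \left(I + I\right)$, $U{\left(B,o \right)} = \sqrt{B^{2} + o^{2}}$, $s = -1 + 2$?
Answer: $- \frac{2099048733}{3446711} - \frac{640 \sqrt{41}}{3446711} \approx -609.0$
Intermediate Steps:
$s = 1$
$r{\left(I \right)} = \frac{3}{2} + I \left(I + \sqrt{1 + I^{2}}\right)$ ($r{\left(I \right)} = \frac{3}{2} + \frac{\left(I + \sqrt{1^{2} + I^{2}}\right) \left(I + I\right)}{2} = \frac{3}{2} + \frac{\left(I + \sqrt{1 + I^{2}}\right) 2 I}{2} = \frac{3}{2} + \frac{2 I \left(I + \sqrt{1 + I^{2}}\right)}{2} = \frac{3}{2} + I \left(I + \sqrt{1 + I^{2}}\right)$)
$\frac{1}{-592 + r{\left(-32 \right)}} - 609 = \frac{1}{-592 + \left(\frac{3}{2} + \left(-32\right)^{2} - 32 \sqrt{1 + \left(-32\right)^{2}}\right)} - 609 = \frac{1}{-592 + \left(\frac{3}{2} + 1024 - 32 \sqrt{1 + 1024}\right)} - 609 = \frac{1}{-592 + \left(\frac{3}{2} + 1024 - 32 \sqrt{1025}\right)} - 609 = \frac{1}{-592 + \left(\frac{3}{2} + 1024 - 32 \cdot 5 \sqrt{41}\right)} - 609 = \frac{1}{-592 + \left(\frac{3}{2} + 1024 - 160 \sqrt{41}\right)} - 609 = \frac{1}{-592 + \left(\frac{2051}{2} - 160 \sqrt{41}\right)} - 609 = \frac{1}{\frac{867}{2} - 160 \sqrt{41}} - 609 = -609 + \frac{1}{\frac{867}{2} - 160 \sqrt{41}}$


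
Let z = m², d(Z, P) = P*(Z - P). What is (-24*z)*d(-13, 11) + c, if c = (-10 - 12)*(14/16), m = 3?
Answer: 228019/4 ≈ 57005.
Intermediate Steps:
z = 9 (z = 3² = 9)
c = -77/4 (c = -308/16 = -22*7/8 = -77/4 ≈ -19.250)
(-24*z)*d(-13, 11) + c = (-24*9)*(11*(-13 - 1*11)) - 77/4 = -2376*(-13 - 11) - 77/4 = -2376*(-24) - 77/4 = -216*(-264) - 77/4 = 57024 - 77/4 = 228019/4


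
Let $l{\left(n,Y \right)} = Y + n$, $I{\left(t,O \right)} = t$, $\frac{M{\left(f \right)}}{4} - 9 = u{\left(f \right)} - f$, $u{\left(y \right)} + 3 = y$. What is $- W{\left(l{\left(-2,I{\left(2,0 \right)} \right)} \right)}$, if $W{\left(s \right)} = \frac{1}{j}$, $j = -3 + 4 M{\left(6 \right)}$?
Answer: $- \frac{1}{93} \approx -0.010753$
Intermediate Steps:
$u{\left(y \right)} = -3 + y$
$M{\left(f \right)} = 24$ ($M{\left(f \right)} = 36 + 4 \left(\left(-3 + f\right) - f\right) = 36 + 4 \left(-3\right) = 36 - 12 = 24$)
$j = 93$ ($j = -3 + 4 \cdot 24 = -3 + 96 = 93$)
$W{\left(s \right)} = \frac{1}{93}$
$- W{\left(l{\left(-2,I{\left(2,0 \right)} \right)} \right)} = \left(-1\right) \frac{1}{93} = - \frac{1}{93}$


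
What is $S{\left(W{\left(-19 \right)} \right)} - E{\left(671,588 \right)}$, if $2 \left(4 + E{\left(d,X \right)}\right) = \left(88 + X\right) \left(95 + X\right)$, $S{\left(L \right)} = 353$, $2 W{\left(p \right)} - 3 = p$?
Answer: $-230497$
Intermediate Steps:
$W{\left(p \right)} = \frac{3}{2} + \frac{p}{2}$
$E{\left(d,X \right)} = -4 + \frac{\left(88 + X\right) \left(95 + X\right)}{2}$
$S{\left(W{\left(-19 \right)} \right)} - E{\left(671,588 \right)} = 353 - \left(4176 + \frac{588^{2}}{2} + \frac{183}{2} \cdot 588\right) = 353 - \left(4176 + \frac{1}{2} \cdot 345744 + 53802\right) = 353 - \left(4176 + 172872 + 53802\right) = 353 - 230850 = -230497$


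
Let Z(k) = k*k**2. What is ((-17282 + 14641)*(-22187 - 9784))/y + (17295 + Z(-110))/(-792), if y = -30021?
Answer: -9144702569/7925544 ≈ -1153.8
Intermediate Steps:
Z(k) = k**3
((-17282 + 14641)*(-22187 - 9784))/y + (17295 + Z(-110))/(-792) = ((-17282 + 14641)*(-22187 - 9784))/(-30021) + (17295 + (-110)**3)/(-792) = -2641*(-31971)*(-1/30021) + (17295 - 1331000)*(-1/792) = 84435411*(-1/30021) - 1313705*(-1/792) = -28145137/10007 + 1313705/792 = -9144702569/7925544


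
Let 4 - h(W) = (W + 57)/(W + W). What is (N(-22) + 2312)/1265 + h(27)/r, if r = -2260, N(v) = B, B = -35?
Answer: 3659/2034 ≈ 1.7989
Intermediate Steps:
N(v) = -35
h(W) = 4 - (57 + W)/(2*W) (h(W) = 4 - (W + 57)/(W + W) = 4 - (57 + W)/(2*W))
(N(-22) + 2312)/1265 + h(27)/r = (-35 + 2312)/1265 + ((½)*(-57 + 7*27)/27)/(-2260) = 2277*(1/1265) + ((½)*(1/27)*(-57 + 189))*(-1/2260) = 9/5 + ((½)*(1/27)*132)*(-1/2260) = 9/5 + (22/9)*(-1/2260) = 9/5 - 11/10170 = 3659/2034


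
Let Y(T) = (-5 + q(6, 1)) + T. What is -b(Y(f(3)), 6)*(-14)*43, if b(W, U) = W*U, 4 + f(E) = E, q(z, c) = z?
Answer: 0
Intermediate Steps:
f(E) = -4 + E
Y(T) = 1 + T (Y(T) = (-5 + 6) + T = 1 + T)
b(W, U) = U*W
-b(Y(f(3)), 6)*(-14)*43 = -(6*(1 + (-4 + 3)))*(-14)*43 = -(6*(1 - 1))*(-14)*43 = -(6*0)*(-14)*43 = -0*(-14)*43 = -0*43 = -1*0 = 0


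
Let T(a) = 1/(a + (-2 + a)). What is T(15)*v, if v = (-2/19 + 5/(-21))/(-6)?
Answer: 137/67032 ≈ 0.0020438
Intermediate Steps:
T(a) = 1/(-2 + 2*a)
v = 137/2394 (v = (-2*1/19 + 5*(-1/21))*(-⅙) = (-2/19 - 5/21)*(-⅙) = -137/399*(-⅙) = 137/2394 ≈ 0.057226)
T(15)*v = (1/(2*(-1 + 15)))*(137/2394) = ((½)/14)*(137/2394) = ((½)*(1/14))*(137/2394) = (1/28)*(137/2394) = 137/67032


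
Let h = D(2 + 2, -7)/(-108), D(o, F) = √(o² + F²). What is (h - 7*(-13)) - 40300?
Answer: -40209 - √65/108 ≈ -40209.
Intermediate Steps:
D(o, F) = √(F² + o²)
h = -√65/108 (h = √((-7)² + (2 + 2)²)/(-108) = √(49 + 4²)*(-1/108) = √(49 + 16)*(-1/108) = √65*(-1/108) = -√65/108 ≈ -0.074651)
(h - 7*(-13)) - 40300 = (-√65/108 - 7*(-13)) - 40300 = (-√65/108 + 91) - 40300 = (91 - √65/108) - 40300 = -40209 - √65/108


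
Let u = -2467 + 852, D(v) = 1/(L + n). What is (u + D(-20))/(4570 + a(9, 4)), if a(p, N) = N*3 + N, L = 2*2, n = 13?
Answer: -13727/38981 ≈ -0.35215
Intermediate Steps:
L = 4
a(p, N) = 4*N (a(p, N) = 3*N + N = 4*N)
D(v) = 1/17 (D(v) = 1/(4 + 13) = 1/17)
u = -1615
(u + D(-20))/(4570 + a(9, 4)) = (-1615 + 1/17)/(4570 + 4*4) = -27454/(17*(4570 + 16)) = -27454/17/4586 = -27454/17*1/4586 = -13727/38981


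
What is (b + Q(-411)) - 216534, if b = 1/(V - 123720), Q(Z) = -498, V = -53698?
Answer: -38505383377/177418 ≈ -2.1703e+5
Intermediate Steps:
b = -1/177418 (b = 1/(-53698 - 123720) = 1/(-177418) = -1/177418 ≈ -5.6364e-6)
(b + Q(-411)) - 216534 = (-1/177418 - 498) - 216534 = -88354165/177418 - 216534 = -38505383377/177418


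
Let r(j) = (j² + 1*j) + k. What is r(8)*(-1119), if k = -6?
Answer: -73854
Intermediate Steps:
r(j) = -6 + j + j² (r(j) = (j² + 1*j) - 6 = (j² + j) - 6 = (j + j²) - 6 = -6 + j + j²)
r(8)*(-1119) = (-6 + 8 + 8²)*(-1119) = (-6 + 8 + 64)*(-1119) = 66*(-1119) = -73854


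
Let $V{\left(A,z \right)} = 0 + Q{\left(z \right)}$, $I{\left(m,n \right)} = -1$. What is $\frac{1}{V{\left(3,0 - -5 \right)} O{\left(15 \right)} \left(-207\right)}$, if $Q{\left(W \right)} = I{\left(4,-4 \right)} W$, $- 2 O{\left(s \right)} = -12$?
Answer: $\frac{1}{6210} \approx 0.00016103$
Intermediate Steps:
$O{\left(s \right)} = 6$ ($O{\left(s \right)} = \left(- \frac{1}{2}\right) \left(-12\right) = 6$)
$Q{\left(W \right)} = - W$
$V{\left(A,z \right)} = - z$ ($V{\left(A,z \right)} = 0 - z = - z$)
$\frac{1}{V{\left(3,0 - -5 \right)} O{\left(15 \right)} \left(-207\right)} = \frac{1}{- (0 - -5) 6 \left(-207\right)} = \frac{1}{- (0 + 5) 6 \left(-207\right)} = \frac{1}{\left(-1\right) 5 \cdot 6 \left(-207\right)} = \frac{1}{\left(-5\right) 6 \left(-207\right)} = \frac{1}{\left(-30\right) \left(-207\right)} = \frac{1}{6210}$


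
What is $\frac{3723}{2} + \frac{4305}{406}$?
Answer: $\frac{54291}{29} \approx 1872.1$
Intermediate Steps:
$\frac{3723}{2} + \frac{4305}{406} = 3723 \cdot \frac{1}{2} + 4305 \cdot \frac{1}{406} = \frac{3723}{2} + \frac{615}{58} = \frac{54291}{29}$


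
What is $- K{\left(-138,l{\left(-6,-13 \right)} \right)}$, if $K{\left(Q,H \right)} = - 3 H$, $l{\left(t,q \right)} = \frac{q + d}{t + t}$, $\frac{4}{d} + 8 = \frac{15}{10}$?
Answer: $\frac{177}{52} \approx 3.4038$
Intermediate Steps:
$d = - \frac{8}{13}$ ($d = \frac{4}{-8 + \frac{15}{10}} = \frac{4}{-8 + 15 \cdot \frac{1}{10}} = \frac{4}{-8 + \frac{3}{2}} = \frac{4}{- \frac{13}{2}} = 4 \left(- \frac{2}{13}\right) = - \frac{8}{13} \approx -0.61539$)
$l{\left(t,q \right)} = \frac{- \frac{8}{13} + q}{2 t}$ ($l{\left(t,q \right)} = \frac{q - \frac{8}{13}}{t + t} = \frac{- \frac{8}{13} + q}{2 t}$)
$- K{\left(-138,l{\left(-6,-13 \right)} \right)} = - \left(-3\right) \frac{-8 + 13 \left(-13\right)}{26 \left(-6\right)} = - \left(-3\right) \frac{1}{26} \left(- \frac{1}{6}\right) \left(-8 - 169\right) = - \left(-3\right) \frac{1}{26} \left(- \frac{1}{6}\right) \left(-177\right) = - \frac{\left(-3\right) 59}{52} = \left(-1\right) \left(- \frac{177}{52}\right) = \frac{177}{52}$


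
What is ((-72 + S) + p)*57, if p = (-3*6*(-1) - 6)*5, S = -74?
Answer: -4902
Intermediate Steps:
p = 60 (p = (-18*(-1) - 6)*5 = (18 - 6)*5 = 12*5 = 60)
((-72 + S) + p)*57 = ((-72 - 74) + 60)*57 = (-146 + 60)*57 = -86*57 = -4902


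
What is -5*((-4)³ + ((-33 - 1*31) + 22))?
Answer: 530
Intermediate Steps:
-5*((-4)³ + ((-33 - 1*31) + 22)) = -5*(-64 + ((-33 - 31) + 22)) = -5*(-64 + (-64 + 22)) = -5*(-64 - 42) = -5*(-106) = 530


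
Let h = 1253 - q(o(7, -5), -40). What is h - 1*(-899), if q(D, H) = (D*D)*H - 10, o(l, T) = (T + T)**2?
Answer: 402162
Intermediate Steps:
o(l, T) = 4*T**2 (o(l, T) = (2*T)**2 = 4*T**2)
q(D, H) = -10 + H*D**2 (q(D, H) = D**2*H - 10 = H*D**2 - 10 = -10 + H*D**2)
h = 401263 (h = 1253 - (-10 - 40*(4*(-5)**2)**2) = 1253 - (-10 - 40*(4*25)**2) = 1253 - (-10 - 40*100**2) = 1253 - (-10 - 40*10000) = 1253 - (-10 - 400000) = 1253 - 1*(-400010) = 1253 + 400010 = 401263)
h - 1*(-899) = 401263 - 1*(-899) = 401263 + 899 = 402162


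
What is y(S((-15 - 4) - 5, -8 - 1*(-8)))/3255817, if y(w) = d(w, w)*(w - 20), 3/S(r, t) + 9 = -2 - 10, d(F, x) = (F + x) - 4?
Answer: 4230/159535033 ≈ 2.6515e-5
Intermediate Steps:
d(F, x) = -4 + F + x
S(r, t) = -⅐ (S(r, t) = 3/(-9 + (-2 - 10)) = 3/(-9 - 12) = 3/(-21) = 3*(-1/21) = -⅐)
y(w) = (-20 + w)*(-4 + 2*w) (y(w) = (-4 + w + w)*(w - 20) = (-4 + 2*w)*(-20 + w) = (-20 + w)*(-4 + 2*w))
y(S((-15 - 4) - 5, -8 - 1*(-8)))/3255817 = (2*(-20 - ⅐)*(-2 - ⅐))/3255817 = (2*(-141/7)*(-15/7))*(1/3255817) = (4230/49)*(1/3255817) = 4230/159535033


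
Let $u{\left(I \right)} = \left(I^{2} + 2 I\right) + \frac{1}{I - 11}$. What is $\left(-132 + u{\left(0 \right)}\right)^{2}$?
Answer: $\frac{2111209}{121} \approx 17448.0$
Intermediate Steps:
$u{\left(I \right)} = I^{2} + \frac{1}{-11 + I} + 2 I$ ($u{\left(I \right)} = \left(I^{2} + 2 I\right) + \frac{1}{I - 11} = \left(I^{2} + 2 I\right) + \frac{1}{-11 + I} = I^{2} + \frac{1}{-11 + I} + 2 I$)
$\left(-132 + u{\left(0 \right)}\right)^{2} = \left(-132 + \frac{1 + 0^{3} - 0 - 9 \cdot 0^{2}}{-11 + 0}\right)^{2} = \left(-132 + \frac{1 + 0 + 0 - 0}{-11}\right)^{2} = \left(-132 - \frac{1 + 0 + 0 + 0}{11}\right)^{2} = \left(-132 - \frac{1}{11}\right)^{2} = \left(- \frac{1453}{11}\right)^{2} = \frac{2111209}{121}$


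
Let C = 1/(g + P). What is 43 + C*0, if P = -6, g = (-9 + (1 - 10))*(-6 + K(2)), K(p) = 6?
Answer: 43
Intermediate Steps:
g = 0 (g = (-9 + (1 - 10))*(-6 + 6) = (-9 - 9)*0 = -18*0 = 0)
C = -1/6 (C = 1/(0 - 6) = 1/(-6) = -1/6 ≈ -0.16667)
43 + C*0 = 43 - 1/6*0 = 43 + 0 = 43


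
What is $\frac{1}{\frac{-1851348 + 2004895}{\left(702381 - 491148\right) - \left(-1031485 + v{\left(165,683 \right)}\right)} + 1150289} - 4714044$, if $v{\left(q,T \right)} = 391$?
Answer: $- \frac{6736534980288843873}{1429035236050} \approx -4.714 \cdot 10^{6}$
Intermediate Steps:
$\frac{1}{\frac{-1851348 + 2004895}{\left(702381 - 491148\right) - \left(-1031485 + v{\left(165,683 \right)}\right)} + 1150289} - 4714044 = \frac{1}{\frac{-1851348 + 2004895}{\left(702381 - 491148\right) + \left(1031485 - 391\right)} + 1150289} - 4714044 = \frac{1}{\frac{153547}{211233 + \left(1031485 - 391\right)} + 1150289} - 4714044 = \frac{1}{\frac{153547}{211233 + 1031094} + 1150289} - 4714044 = \frac{1}{\frac{153547}{1242327} + 1150289} - 4714044 = \frac{1}{\frac{1429035236050}{1242327}} - 4714044 = \frac{1242327}{1429035236050} - 4714044 = - \frac{6736534980288843873}{1429035236050}$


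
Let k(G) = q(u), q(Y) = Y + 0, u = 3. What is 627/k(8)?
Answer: 209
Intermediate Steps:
q(Y) = Y
k(G) = 3
627/k(8) = 627/3 = 627*(⅓) = 209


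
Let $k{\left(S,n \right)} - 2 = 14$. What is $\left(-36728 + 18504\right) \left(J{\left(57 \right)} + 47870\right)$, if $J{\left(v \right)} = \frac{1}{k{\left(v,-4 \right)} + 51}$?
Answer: $-872383152$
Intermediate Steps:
$k{\left(S,n \right)} = 16$ ($k{\left(S,n \right)} = 2 + 14 = 16$)
$J{\left(v \right)} = \frac{1}{67}$ ($J{\left(v \right)} = \frac{1}{16 + 51} = \frac{1}{67}$)
$\left(-36728 + 18504\right) \left(J{\left(57 \right)} + 47870\right) = \left(-36728 + 18504\right) \left(\frac{1}{67} + 47870\right) = \left(-18224\right) \frac{3207291}{67} = -872383152$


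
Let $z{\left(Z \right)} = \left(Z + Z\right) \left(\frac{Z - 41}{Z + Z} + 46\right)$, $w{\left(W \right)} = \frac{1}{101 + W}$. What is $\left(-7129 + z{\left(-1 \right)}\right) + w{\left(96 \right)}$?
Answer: $- \frac{1430810}{197} \approx -7263.0$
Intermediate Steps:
$z{\left(Z \right)} = 2 Z \left(46 + \frac{-41 + Z}{2 Z}\right)$ ($z{\left(Z \right)} = 2 Z \left(\frac{-41 + Z}{2 Z} + 46\right) = 2 Z \left(46 + \frac{-41 + Z}{2 Z}\right)$)
$\left(-7129 + z{\left(-1 \right)}\right) + w{\left(96 \right)} = \left(-7129 + \left(-41 + 93 \left(-1\right)\right)\right) + \frac{1}{101 + 96} = \left(-7129 - 134\right) + \frac{1}{197} = -7263 + \frac{1}{197} = - \frac{1430810}{197}$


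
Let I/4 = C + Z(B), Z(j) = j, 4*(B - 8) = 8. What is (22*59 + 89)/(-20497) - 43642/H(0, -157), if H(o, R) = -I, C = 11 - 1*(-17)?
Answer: 447159625/1557772 ≈ 287.05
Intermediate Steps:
B = 10 (B = 8 + (1/4)*8 = 8 + 2 = 10)
C = 28 (C = 11 + 17 = 28)
I = 152 (I = 4*(28 + 10) = 4*38 = 152)
H(o, R) = -152 (H(o, R) = -1*152 = -152)
(22*59 + 89)/(-20497) - 43642/H(0, -157) = (22*59 + 89)/(-20497) - 43642/(-152) = (1298 + 89)*(-1/20497) - 43642*(-1/152) = 1387*(-1/20497) + 21821/76 = -1387/20497 + 21821/76 = 447159625/1557772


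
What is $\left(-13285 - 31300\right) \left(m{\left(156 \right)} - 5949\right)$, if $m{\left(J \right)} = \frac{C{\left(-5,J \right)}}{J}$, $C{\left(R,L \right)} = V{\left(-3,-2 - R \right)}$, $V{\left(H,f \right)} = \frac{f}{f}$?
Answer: $\frac{41376797155}{156} \approx 2.6524 \cdot 10^{8}$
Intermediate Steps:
$V{\left(H,f \right)} = 1$
$C{\left(R,L \right)} = 1$
$m{\left(J \right)} = \frac{1}{J}$ ($m{\left(J \right)} = 1 \frac{1}{J} = \frac{1}{J}$)
$\left(-13285 - 31300\right) \left(m{\left(156 \right)} - 5949\right) = \left(-13285 - 31300\right) \left(\frac{1}{156} - 5949\right) = - 44585 \left(\frac{1}{156} - 5949\right) = \left(-44585\right) \left(- \frac{928043}{156}\right) = \frac{41376797155}{156}$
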